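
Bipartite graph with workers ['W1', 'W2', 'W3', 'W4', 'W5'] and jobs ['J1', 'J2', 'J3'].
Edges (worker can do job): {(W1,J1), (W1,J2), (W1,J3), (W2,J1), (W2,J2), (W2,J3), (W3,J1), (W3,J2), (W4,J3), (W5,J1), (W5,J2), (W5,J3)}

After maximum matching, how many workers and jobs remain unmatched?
Unmatched: 2 workers, 0 jobs

Maximum matching size: 3
Workers: 5 total, 3 matched, 2 unmatched
Jobs: 3 total, 3 matched, 0 unmatched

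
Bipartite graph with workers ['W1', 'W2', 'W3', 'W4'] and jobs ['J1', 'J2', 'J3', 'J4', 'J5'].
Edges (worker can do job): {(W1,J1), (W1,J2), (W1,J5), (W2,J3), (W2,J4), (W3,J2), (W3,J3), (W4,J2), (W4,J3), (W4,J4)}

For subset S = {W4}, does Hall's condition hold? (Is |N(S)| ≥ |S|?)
Yes: |N(S)| = 3, |S| = 1

Subset S = {W4}
Neighbors N(S) = {J2, J3, J4}

|N(S)| = 3, |S| = 1
Hall's condition: |N(S)| ≥ |S| is satisfied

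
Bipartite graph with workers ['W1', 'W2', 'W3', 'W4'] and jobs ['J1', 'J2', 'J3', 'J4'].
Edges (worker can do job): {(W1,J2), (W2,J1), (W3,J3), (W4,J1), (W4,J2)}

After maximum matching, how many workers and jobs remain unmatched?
Unmatched: 1 workers, 1 jobs

Maximum matching size: 3
Workers: 4 total, 3 matched, 1 unmatched
Jobs: 4 total, 3 matched, 1 unmatched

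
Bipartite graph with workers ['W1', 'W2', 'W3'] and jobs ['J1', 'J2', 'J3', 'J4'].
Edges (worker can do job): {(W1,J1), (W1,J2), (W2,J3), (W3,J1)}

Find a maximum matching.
Matching: {(W1,J2), (W2,J3), (W3,J1)}

Maximum matching (size 3):
  W1 → J2
  W2 → J3
  W3 → J1

Each worker is assigned to at most one job, and each job to at most one worker.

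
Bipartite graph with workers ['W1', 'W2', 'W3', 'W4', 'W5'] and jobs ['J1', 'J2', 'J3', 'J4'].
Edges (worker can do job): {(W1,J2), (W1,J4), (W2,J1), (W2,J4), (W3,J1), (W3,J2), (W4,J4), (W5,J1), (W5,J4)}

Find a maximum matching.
Matching: {(W1,J2), (W3,J1), (W5,J4)}

Maximum matching (size 3):
  W1 → J2
  W3 → J1
  W5 → J4

Each worker is assigned to at most one job, and each job to at most one worker.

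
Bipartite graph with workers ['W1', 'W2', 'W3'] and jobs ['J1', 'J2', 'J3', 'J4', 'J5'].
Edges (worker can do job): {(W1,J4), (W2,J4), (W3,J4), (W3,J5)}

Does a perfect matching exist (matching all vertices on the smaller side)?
No, maximum matching has size 2 < 3

Maximum matching has size 2, need 3 for perfect matching.
Unmatched workers: ['W2']
Unmatched jobs: ['J3', 'J2', 'J1']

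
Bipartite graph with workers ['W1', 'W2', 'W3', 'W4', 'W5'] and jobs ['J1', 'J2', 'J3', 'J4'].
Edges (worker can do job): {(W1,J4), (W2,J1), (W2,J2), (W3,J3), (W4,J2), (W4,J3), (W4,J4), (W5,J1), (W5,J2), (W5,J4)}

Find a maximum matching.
Matching: {(W2,J1), (W3,J3), (W4,J4), (W5,J2)}

Maximum matching (size 4):
  W2 → J1
  W3 → J3
  W4 → J4
  W5 → J2

Each worker is assigned to at most one job, and each job to at most one worker.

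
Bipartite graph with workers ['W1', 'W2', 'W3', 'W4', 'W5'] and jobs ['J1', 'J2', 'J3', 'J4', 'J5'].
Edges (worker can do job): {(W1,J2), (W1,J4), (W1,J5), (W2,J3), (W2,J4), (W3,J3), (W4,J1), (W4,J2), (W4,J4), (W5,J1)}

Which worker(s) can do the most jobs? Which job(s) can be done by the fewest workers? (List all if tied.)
Most versatile: W1, W4 (3 jobs); Least covered: J5 (1 workers)

Worker degrees (jobs they can do): W1:3, W2:2, W3:1, W4:3, W5:1
Job degrees (workers who can do it): J1:2, J2:2, J3:2, J4:3, J5:1

Maximum worker degree is 3, achieved by: W1, W4
Minimum job degree is 1, achieved by: J5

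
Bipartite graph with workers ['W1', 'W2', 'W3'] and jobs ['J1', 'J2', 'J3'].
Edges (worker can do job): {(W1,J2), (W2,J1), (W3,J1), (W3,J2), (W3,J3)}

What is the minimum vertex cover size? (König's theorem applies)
Minimum vertex cover size = 3

By König's theorem: in bipartite graphs,
min vertex cover = max matching = 3

Maximum matching has size 3, so minimum vertex cover also has size 3.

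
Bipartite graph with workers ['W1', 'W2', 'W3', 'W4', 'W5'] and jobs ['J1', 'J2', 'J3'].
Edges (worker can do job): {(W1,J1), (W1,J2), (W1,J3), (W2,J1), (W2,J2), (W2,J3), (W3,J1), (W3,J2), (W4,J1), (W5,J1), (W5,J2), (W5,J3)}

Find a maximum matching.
Matching: {(W3,J2), (W4,J1), (W5,J3)}

Maximum matching (size 3):
  W3 → J2
  W4 → J1
  W5 → J3

Each worker is assigned to at most one job, and each job to at most one worker.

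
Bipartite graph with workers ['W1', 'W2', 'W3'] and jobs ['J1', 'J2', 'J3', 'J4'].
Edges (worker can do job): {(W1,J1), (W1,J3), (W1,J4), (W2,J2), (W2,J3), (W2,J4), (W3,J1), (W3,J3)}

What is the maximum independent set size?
Maximum independent set = 4

By König's theorem:
- Min vertex cover = Max matching = 3
- Max independent set = Total vertices - Min vertex cover
- Max independent set = 7 - 3 = 4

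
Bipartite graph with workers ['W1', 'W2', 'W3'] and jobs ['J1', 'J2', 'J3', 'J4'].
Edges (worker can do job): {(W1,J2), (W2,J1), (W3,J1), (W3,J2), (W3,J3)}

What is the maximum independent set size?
Maximum independent set = 4

By König's theorem:
- Min vertex cover = Max matching = 3
- Max independent set = Total vertices - Min vertex cover
- Max independent set = 7 - 3 = 4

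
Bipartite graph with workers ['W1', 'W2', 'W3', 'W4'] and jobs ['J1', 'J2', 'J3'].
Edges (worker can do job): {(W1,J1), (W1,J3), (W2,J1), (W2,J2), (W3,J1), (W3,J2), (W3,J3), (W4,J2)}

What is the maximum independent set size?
Maximum independent set = 4

By König's theorem:
- Min vertex cover = Max matching = 3
- Max independent set = Total vertices - Min vertex cover
- Max independent set = 7 - 3 = 4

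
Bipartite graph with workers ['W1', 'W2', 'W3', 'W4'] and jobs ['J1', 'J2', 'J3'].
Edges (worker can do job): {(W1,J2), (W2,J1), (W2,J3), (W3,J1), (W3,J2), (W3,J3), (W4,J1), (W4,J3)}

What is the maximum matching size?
Maximum matching size = 3

Maximum matching: {(W2,J1), (W3,J2), (W4,J3)}
Size: 3

This assigns 3 workers to 3 distinct jobs.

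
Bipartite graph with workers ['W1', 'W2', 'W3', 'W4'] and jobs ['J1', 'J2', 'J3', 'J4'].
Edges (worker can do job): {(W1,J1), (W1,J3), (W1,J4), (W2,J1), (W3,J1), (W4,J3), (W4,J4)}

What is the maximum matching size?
Maximum matching size = 3

Maximum matching: {(W1,J4), (W3,J1), (W4,J3)}
Size: 3

This assigns 3 workers to 3 distinct jobs.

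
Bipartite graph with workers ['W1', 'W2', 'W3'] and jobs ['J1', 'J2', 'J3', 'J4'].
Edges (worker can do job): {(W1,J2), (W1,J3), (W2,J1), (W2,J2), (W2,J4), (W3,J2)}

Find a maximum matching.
Matching: {(W1,J3), (W2,J1), (W3,J2)}

Maximum matching (size 3):
  W1 → J3
  W2 → J1
  W3 → J2

Each worker is assigned to at most one job, and each job to at most one worker.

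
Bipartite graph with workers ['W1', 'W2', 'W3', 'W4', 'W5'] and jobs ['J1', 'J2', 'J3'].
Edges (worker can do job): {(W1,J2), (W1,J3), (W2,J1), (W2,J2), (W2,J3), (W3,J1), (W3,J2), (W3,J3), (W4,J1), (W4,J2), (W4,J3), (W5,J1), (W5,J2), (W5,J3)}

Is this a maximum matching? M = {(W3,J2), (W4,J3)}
No, size 2 is not maximum

Proposed matching has size 2.
Maximum matching size for this graph: 3.

This is NOT maximum - can be improved to size 3.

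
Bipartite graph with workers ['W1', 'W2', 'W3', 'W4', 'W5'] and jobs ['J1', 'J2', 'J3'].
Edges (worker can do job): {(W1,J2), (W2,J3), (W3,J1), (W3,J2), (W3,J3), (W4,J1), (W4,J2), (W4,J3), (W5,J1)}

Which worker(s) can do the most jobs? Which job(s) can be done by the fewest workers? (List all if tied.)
Most versatile: W3, W4 (3 jobs); Least covered: J1, J2, J3 (3 workers)

Worker degrees (jobs they can do): W1:1, W2:1, W3:3, W4:3, W5:1
Job degrees (workers who can do it): J1:3, J2:3, J3:3

Maximum worker degree is 3, achieved by: W3, W4
Minimum job degree is 3, achieved by: J1, J2, J3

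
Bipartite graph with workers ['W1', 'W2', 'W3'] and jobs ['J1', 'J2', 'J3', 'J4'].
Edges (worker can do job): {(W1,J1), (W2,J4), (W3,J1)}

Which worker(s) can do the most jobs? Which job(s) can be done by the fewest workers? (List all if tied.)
Most versatile: W1, W2, W3 (1 jobs); Least covered: J2, J3 (0 workers)

Worker degrees (jobs they can do): W1:1, W2:1, W3:1
Job degrees (workers who can do it): J1:2, J2:0, J3:0, J4:1

Maximum worker degree is 1, achieved by: W1, W2, W3
Minimum job degree is 0, achieved by: J2, J3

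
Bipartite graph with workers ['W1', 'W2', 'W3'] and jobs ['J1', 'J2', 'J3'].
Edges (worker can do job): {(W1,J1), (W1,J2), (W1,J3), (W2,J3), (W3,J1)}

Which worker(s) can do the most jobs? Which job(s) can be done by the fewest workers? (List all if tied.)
Most versatile: W1 (3 jobs); Least covered: J2 (1 workers)

Worker degrees (jobs they can do): W1:3, W2:1, W3:1
Job degrees (workers who can do it): J1:2, J2:1, J3:2

Maximum worker degree is 3, achieved by: W1
Minimum job degree is 1, achieved by: J2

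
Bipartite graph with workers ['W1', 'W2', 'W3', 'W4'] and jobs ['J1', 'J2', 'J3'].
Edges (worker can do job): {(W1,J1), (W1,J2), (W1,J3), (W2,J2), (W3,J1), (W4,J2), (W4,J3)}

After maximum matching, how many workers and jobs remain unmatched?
Unmatched: 1 workers, 0 jobs

Maximum matching size: 3
Workers: 4 total, 3 matched, 1 unmatched
Jobs: 3 total, 3 matched, 0 unmatched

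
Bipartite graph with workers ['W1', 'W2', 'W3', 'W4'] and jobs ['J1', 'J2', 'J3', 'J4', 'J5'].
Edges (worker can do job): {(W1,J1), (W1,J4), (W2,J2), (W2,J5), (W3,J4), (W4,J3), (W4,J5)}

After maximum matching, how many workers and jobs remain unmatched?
Unmatched: 0 workers, 1 jobs

Maximum matching size: 4
Workers: 4 total, 4 matched, 0 unmatched
Jobs: 5 total, 4 matched, 1 unmatched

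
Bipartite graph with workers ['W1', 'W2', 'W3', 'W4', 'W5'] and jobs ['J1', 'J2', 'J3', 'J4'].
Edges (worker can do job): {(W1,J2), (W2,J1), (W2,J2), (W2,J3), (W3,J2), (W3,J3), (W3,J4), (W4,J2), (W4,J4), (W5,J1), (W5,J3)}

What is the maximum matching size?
Maximum matching size = 4

Maximum matching: {(W1,J2), (W3,J3), (W4,J4), (W5,J1)}
Size: 4

This assigns 4 workers to 4 distinct jobs.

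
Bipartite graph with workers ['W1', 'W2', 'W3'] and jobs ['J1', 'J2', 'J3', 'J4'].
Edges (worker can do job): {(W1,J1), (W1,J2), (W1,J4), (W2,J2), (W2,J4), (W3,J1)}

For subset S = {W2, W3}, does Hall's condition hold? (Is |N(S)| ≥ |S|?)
Yes: |N(S)| = 3, |S| = 2

Subset S = {W2, W3}
Neighbors N(S) = {J1, J2, J4}

|N(S)| = 3, |S| = 2
Hall's condition: |N(S)| ≥ |S| is satisfied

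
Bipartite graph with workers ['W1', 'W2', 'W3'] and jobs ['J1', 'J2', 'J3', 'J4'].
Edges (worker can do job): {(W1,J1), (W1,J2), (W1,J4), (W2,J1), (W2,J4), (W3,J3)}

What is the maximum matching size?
Maximum matching size = 3

Maximum matching: {(W1,J4), (W2,J1), (W3,J3)}
Size: 3

This assigns 3 workers to 3 distinct jobs.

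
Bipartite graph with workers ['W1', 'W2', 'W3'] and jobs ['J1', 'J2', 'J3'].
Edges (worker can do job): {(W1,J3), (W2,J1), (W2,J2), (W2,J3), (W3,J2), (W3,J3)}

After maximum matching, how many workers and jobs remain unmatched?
Unmatched: 0 workers, 0 jobs

Maximum matching size: 3
Workers: 3 total, 3 matched, 0 unmatched
Jobs: 3 total, 3 matched, 0 unmatched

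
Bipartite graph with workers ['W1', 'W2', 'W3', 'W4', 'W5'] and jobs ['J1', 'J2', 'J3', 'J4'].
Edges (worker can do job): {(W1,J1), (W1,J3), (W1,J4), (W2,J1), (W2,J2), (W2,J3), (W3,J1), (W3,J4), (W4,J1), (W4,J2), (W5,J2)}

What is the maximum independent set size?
Maximum independent set = 5

By König's theorem:
- Min vertex cover = Max matching = 4
- Max independent set = Total vertices - Min vertex cover
- Max independent set = 9 - 4 = 5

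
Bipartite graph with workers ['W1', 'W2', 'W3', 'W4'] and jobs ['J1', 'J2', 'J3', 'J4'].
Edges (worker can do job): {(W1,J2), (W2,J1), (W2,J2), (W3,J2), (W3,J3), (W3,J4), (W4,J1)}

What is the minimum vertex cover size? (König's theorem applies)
Minimum vertex cover size = 3

By König's theorem: in bipartite graphs,
min vertex cover = max matching = 3

Maximum matching has size 3, so minimum vertex cover also has size 3.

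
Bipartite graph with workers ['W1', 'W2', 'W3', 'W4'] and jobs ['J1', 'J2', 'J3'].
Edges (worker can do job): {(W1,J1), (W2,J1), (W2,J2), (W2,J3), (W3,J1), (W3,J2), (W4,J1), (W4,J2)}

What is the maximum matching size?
Maximum matching size = 3

Maximum matching: {(W2,J3), (W3,J1), (W4,J2)}
Size: 3

This assigns 3 workers to 3 distinct jobs.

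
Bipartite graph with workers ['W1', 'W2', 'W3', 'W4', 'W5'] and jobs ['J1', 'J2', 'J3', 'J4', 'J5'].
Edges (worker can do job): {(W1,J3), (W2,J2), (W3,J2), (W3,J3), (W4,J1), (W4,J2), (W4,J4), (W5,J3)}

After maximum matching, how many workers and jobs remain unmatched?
Unmatched: 2 workers, 2 jobs

Maximum matching size: 3
Workers: 5 total, 3 matched, 2 unmatched
Jobs: 5 total, 3 matched, 2 unmatched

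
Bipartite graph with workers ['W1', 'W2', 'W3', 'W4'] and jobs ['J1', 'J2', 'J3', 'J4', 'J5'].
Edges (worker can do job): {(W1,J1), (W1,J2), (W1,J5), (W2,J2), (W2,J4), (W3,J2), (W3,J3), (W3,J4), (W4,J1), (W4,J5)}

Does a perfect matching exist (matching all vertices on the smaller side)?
Yes, perfect matching exists (size 4)

Perfect matching: {(W1,J1), (W2,J2), (W3,J3), (W4,J5)}
All 4 vertices on the smaller side are matched.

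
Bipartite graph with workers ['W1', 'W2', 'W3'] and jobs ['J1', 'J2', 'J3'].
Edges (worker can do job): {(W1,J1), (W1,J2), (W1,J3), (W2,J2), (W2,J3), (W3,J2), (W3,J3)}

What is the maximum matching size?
Maximum matching size = 3

Maximum matching: {(W1,J1), (W2,J2), (W3,J3)}
Size: 3

This assigns 3 workers to 3 distinct jobs.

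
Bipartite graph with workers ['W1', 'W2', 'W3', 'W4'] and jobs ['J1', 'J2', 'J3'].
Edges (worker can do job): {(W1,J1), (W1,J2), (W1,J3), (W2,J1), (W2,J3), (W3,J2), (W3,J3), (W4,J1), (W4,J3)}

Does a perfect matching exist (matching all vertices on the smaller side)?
Yes, perfect matching exists (size 3)

Perfect matching: {(W1,J3), (W3,J2), (W4,J1)}
All 3 vertices on the smaller side are matched.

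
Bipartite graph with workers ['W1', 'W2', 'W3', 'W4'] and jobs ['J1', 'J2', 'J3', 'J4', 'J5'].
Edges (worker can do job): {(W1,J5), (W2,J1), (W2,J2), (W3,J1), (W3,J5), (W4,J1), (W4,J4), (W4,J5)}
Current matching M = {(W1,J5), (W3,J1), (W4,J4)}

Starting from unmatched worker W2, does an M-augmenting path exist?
Yes: W2 → J2

An M-augmenting path alternates non-matching / matching edges, starting and ending at unmatched vertices.
Path: W2 → J2
(J2 is unmatched in M, so the path is augmenting.)
Flipping edges along this path would increase |M| from 3 to 4.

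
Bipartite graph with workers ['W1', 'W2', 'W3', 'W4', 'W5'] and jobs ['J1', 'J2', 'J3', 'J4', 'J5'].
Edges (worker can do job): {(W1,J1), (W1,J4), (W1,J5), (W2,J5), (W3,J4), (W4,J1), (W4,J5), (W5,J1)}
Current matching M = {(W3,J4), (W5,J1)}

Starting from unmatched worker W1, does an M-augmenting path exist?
Yes: W1 → J5

An M-augmenting path alternates non-matching / matching edges, starting and ending at unmatched vertices.
Path: W1 → J5
(J5 is unmatched in M, so the path is augmenting.)
Flipping edges along this path would increase |M| from 2 to 3.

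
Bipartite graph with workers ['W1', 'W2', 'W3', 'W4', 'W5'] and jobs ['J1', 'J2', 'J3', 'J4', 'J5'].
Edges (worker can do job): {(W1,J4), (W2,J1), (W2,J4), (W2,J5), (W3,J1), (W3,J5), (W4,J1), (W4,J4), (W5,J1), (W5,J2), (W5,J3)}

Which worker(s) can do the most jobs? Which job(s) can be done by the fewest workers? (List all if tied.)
Most versatile: W2, W5 (3 jobs); Least covered: J2, J3 (1 workers)

Worker degrees (jobs they can do): W1:1, W2:3, W3:2, W4:2, W5:3
Job degrees (workers who can do it): J1:4, J2:1, J3:1, J4:3, J5:2

Maximum worker degree is 3, achieved by: W2, W5
Minimum job degree is 1, achieved by: J2, J3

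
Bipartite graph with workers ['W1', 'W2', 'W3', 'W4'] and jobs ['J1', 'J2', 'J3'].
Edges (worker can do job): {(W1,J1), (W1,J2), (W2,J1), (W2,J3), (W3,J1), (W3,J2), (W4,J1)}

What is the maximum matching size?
Maximum matching size = 3

Maximum matching: {(W2,J3), (W3,J2), (W4,J1)}
Size: 3

This assigns 3 workers to 3 distinct jobs.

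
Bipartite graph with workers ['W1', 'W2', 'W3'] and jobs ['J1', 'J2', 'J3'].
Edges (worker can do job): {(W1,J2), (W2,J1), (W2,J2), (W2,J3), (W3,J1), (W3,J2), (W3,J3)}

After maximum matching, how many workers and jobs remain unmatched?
Unmatched: 0 workers, 0 jobs

Maximum matching size: 3
Workers: 3 total, 3 matched, 0 unmatched
Jobs: 3 total, 3 matched, 0 unmatched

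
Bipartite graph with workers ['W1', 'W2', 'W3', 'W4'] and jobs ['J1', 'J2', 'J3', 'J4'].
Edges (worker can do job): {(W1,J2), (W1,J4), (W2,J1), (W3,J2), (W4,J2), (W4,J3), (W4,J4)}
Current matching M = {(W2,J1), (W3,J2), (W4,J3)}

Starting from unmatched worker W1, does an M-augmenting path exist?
Yes: W1 → J4

An M-augmenting path alternates non-matching / matching edges, starting and ending at unmatched vertices.
Path: W1 → J4
(J4 is unmatched in M, so the path is augmenting.)
Flipping edges along this path would increase |M| from 3 to 4.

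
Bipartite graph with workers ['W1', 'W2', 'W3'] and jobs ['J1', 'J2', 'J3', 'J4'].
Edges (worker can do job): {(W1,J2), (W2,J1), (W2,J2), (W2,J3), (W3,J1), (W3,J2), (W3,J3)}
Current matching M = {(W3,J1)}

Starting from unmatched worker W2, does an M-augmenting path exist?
Yes: W2 → J2

An M-augmenting path alternates non-matching / matching edges, starting and ending at unmatched vertices.
Path: W2 → J2
(J2 is unmatched in M, so the path is augmenting.)
Flipping edges along this path would increase |M| from 1 to 2.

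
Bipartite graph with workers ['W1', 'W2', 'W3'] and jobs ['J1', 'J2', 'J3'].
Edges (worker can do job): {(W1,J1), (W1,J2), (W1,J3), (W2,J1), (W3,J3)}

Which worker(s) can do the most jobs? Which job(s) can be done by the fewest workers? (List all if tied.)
Most versatile: W1 (3 jobs); Least covered: J2 (1 workers)

Worker degrees (jobs they can do): W1:3, W2:1, W3:1
Job degrees (workers who can do it): J1:2, J2:1, J3:2

Maximum worker degree is 3, achieved by: W1
Minimum job degree is 1, achieved by: J2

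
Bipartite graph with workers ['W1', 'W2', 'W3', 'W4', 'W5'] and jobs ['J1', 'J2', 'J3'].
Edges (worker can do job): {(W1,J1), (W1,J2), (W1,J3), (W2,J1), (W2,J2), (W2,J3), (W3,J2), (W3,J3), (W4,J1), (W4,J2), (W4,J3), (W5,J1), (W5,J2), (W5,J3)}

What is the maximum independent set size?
Maximum independent set = 5

By König's theorem:
- Min vertex cover = Max matching = 3
- Max independent set = Total vertices - Min vertex cover
- Max independent set = 8 - 3 = 5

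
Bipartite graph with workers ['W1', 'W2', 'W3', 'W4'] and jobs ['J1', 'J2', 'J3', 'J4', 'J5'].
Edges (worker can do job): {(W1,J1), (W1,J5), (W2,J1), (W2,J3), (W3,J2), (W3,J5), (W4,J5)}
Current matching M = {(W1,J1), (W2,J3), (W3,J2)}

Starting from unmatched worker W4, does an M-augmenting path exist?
Yes: W4 → J5

An M-augmenting path alternates non-matching / matching edges, starting and ending at unmatched vertices.
Path: W4 → J5
(J5 is unmatched in M, so the path is augmenting.)
Flipping edges along this path would increase |M| from 3 to 4.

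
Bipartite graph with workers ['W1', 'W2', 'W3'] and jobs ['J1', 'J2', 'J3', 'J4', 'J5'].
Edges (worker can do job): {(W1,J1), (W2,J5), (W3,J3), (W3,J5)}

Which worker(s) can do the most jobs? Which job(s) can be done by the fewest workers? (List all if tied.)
Most versatile: W3 (2 jobs); Least covered: J2, J4 (0 workers)

Worker degrees (jobs they can do): W1:1, W2:1, W3:2
Job degrees (workers who can do it): J1:1, J2:0, J3:1, J4:0, J5:2

Maximum worker degree is 2, achieved by: W3
Minimum job degree is 0, achieved by: J2, J4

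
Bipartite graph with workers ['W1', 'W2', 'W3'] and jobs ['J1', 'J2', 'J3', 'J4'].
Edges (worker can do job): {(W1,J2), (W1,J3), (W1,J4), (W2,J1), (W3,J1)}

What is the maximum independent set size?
Maximum independent set = 5

By König's theorem:
- Min vertex cover = Max matching = 2
- Max independent set = Total vertices - Min vertex cover
- Max independent set = 7 - 2 = 5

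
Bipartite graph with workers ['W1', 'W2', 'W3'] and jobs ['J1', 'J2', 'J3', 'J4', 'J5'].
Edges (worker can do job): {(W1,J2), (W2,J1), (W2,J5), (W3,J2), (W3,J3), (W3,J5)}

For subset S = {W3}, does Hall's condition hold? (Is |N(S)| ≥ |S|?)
Yes: |N(S)| = 3, |S| = 1

Subset S = {W3}
Neighbors N(S) = {J2, J3, J5}

|N(S)| = 3, |S| = 1
Hall's condition: |N(S)| ≥ |S| is satisfied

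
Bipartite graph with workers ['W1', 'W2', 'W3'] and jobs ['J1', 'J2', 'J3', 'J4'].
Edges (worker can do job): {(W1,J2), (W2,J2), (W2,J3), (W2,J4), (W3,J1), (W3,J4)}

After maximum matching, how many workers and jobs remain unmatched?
Unmatched: 0 workers, 1 jobs

Maximum matching size: 3
Workers: 3 total, 3 matched, 0 unmatched
Jobs: 4 total, 3 matched, 1 unmatched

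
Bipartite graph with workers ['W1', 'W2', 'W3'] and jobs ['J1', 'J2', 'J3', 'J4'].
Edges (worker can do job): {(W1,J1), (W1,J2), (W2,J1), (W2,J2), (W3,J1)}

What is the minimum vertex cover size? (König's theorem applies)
Minimum vertex cover size = 2

By König's theorem: in bipartite graphs,
min vertex cover = max matching = 2

Maximum matching has size 2, so minimum vertex cover also has size 2.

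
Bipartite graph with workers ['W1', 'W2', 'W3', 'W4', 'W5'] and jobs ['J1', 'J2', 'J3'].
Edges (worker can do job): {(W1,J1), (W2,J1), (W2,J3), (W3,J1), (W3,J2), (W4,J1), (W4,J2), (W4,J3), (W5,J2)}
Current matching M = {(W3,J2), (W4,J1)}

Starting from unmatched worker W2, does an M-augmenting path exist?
Yes: W2 → J3

An M-augmenting path alternates non-matching / matching edges, starting and ending at unmatched vertices.
Path: W2 → J3
(J3 is unmatched in M, so the path is augmenting.)
Flipping edges along this path would increase |M| from 2 to 3.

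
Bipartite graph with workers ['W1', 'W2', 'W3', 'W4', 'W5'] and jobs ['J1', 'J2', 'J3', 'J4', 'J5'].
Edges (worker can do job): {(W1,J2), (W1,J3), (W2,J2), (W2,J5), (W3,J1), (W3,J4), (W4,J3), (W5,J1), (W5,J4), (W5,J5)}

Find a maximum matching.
Matching: {(W1,J2), (W2,J5), (W3,J4), (W4,J3), (W5,J1)}

Maximum matching (size 5):
  W1 → J2
  W2 → J5
  W3 → J4
  W4 → J3
  W5 → J1

Each worker is assigned to at most one job, and each job to at most one worker.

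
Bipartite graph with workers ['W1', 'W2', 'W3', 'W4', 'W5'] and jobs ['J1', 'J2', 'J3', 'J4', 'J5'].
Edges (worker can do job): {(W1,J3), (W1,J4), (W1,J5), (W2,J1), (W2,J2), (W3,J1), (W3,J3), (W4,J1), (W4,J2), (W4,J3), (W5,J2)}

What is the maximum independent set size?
Maximum independent set = 6

By König's theorem:
- Min vertex cover = Max matching = 4
- Max independent set = Total vertices - Min vertex cover
- Max independent set = 10 - 4 = 6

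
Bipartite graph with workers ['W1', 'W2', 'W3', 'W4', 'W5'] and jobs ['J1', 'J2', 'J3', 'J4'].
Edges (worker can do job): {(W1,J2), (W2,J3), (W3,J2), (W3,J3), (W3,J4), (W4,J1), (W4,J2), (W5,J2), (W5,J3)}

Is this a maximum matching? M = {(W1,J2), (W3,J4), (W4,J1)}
No, size 3 is not maximum

Proposed matching has size 3.
Maximum matching size for this graph: 4.

This is NOT maximum - can be improved to size 4.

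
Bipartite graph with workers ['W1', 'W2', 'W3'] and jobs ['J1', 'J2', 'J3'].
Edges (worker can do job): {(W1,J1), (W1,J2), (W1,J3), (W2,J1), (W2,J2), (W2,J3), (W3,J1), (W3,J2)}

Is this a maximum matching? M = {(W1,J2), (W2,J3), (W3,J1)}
Yes, size 3 is maximum

Proposed matching has size 3.
Maximum matching size for this graph: 3.

This is a maximum matching.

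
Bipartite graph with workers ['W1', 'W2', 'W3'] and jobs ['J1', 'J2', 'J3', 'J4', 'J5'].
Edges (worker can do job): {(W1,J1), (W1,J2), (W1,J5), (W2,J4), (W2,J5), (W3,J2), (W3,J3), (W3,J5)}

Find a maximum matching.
Matching: {(W1,J1), (W2,J4), (W3,J5)}

Maximum matching (size 3):
  W1 → J1
  W2 → J4
  W3 → J5

Each worker is assigned to at most one job, and each job to at most one worker.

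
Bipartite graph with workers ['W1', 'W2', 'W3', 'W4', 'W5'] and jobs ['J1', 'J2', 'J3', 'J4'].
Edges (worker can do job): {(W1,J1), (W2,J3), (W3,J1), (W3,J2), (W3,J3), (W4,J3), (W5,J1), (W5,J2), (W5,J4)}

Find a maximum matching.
Matching: {(W1,J1), (W3,J2), (W4,J3), (W5,J4)}

Maximum matching (size 4):
  W1 → J1
  W3 → J2
  W4 → J3
  W5 → J4

Each worker is assigned to at most one job, and each job to at most one worker.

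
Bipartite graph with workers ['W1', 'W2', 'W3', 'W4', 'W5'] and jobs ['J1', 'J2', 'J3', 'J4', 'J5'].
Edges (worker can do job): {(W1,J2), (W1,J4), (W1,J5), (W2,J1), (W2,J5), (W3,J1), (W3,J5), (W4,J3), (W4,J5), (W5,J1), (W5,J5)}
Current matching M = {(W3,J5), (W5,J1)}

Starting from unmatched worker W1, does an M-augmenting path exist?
Yes: W1 → J4

An M-augmenting path alternates non-matching / matching edges, starting and ending at unmatched vertices.
Path: W1 → J4
(J4 is unmatched in M, so the path is augmenting.)
Flipping edges along this path would increase |M| from 2 to 3.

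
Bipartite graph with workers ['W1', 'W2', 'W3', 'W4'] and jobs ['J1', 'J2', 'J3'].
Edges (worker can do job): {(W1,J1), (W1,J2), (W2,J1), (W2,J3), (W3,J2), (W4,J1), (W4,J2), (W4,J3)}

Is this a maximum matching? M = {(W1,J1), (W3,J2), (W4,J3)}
Yes, size 3 is maximum

Proposed matching has size 3.
Maximum matching size for this graph: 3.

This is a maximum matching.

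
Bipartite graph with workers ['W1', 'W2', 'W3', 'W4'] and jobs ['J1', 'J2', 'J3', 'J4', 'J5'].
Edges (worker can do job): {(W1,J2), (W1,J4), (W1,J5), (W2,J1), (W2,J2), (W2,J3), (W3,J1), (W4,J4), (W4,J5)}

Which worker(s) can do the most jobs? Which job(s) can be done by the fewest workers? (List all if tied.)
Most versatile: W1, W2 (3 jobs); Least covered: J3 (1 workers)

Worker degrees (jobs they can do): W1:3, W2:3, W3:1, W4:2
Job degrees (workers who can do it): J1:2, J2:2, J3:1, J4:2, J5:2

Maximum worker degree is 3, achieved by: W1, W2
Minimum job degree is 1, achieved by: J3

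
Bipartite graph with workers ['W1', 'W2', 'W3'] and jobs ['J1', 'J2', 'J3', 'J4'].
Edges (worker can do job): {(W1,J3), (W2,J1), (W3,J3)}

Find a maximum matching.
Matching: {(W2,J1), (W3,J3)}

Maximum matching (size 2):
  W2 → J1
  W3 → J3

Each worker is assigned to at most one job, and each job to at most one worker.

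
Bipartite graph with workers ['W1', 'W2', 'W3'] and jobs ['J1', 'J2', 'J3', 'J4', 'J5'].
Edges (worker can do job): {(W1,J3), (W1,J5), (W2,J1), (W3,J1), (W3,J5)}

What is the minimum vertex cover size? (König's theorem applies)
Minimum vertex cover size = 3

By König's theorem: in bipartite graphs,
min vertex cover = max matching = 3

Maximum matching has size 3, so minimum vertex cover also has size 3.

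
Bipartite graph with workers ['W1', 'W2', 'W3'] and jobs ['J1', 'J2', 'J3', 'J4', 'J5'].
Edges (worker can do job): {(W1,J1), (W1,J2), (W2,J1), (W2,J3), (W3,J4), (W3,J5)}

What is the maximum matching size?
Maximum matching size = 3

Maximum matching: {(W1,J2), (W2,J3), (W3,J4)}
Size: 3

This assigns 3 workers to 3 distinct jobs.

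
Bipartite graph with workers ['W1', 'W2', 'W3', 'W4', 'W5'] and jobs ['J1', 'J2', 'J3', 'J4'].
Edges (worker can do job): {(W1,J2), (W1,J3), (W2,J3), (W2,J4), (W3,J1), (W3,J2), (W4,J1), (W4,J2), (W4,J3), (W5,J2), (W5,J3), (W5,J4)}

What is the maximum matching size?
Maximum matching size = 4

Maximum matching: {(W1,J3), (W3,J2), (W4,J1), (W5,J4)}
Size: 4

This assigns 4 workers to 4 distinct jobs.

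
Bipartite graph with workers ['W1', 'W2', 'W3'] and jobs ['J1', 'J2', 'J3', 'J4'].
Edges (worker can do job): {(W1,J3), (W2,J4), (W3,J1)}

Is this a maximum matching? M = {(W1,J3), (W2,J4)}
No, size 2 is not maximum

Proposed matching has size 2.
Maximum matching size for this graph: 3.

This is NOT maximum - can be improved to size 3.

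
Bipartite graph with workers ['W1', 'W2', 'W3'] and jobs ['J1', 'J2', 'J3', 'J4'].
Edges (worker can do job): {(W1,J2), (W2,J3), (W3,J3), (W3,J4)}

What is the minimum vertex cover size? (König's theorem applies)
Minimum vertex cover size = 3

By König's theorem: in bipartite graphs,
min vertex cover = max matching = 3

Maximum matching has size 3, so minimum vertex cover also has size 3.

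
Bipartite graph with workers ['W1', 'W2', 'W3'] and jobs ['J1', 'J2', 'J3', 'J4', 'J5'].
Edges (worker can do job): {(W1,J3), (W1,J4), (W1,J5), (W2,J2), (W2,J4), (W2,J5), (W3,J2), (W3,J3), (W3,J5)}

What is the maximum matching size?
Maximum matching size = 3

Maximum matching: {(W1,J3), (W2,J2), (W3,J5)}
Size: 3

This assigns 3 workers to 3 distinct jobs.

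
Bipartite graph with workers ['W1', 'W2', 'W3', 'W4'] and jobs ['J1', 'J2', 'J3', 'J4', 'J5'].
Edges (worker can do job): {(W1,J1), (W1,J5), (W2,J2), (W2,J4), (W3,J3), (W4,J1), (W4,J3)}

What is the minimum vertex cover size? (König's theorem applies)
Minimum vertex cover size = 4

By König's theorem: in bipartite graphs,
min vertex cover = max matching = 4

Maximum matching has size 4, so minimum vertex cover also has size 4.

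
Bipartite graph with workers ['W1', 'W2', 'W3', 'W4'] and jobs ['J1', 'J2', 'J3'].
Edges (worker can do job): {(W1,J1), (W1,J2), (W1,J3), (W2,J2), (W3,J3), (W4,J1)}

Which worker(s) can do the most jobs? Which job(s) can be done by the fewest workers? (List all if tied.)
Most versatile: W1 (3 jobs); Least covered: J1, J2, J3 (2 workers)

Worker degrees (jobs they can do): W1:3, W2:1, W3:1, W4:1
Job degrees (workers who can do it): J1:2, J2:2, J3:2

Maximum worker degree is 3, achieved by: W1
Minimum job degree is 2, achieved by: J1, J2, J3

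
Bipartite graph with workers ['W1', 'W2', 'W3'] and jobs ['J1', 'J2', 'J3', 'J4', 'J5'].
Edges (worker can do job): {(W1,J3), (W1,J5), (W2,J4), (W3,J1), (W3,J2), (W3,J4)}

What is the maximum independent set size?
Maximum independent set = 5

By König's theorem:
- Min vertex cover = Max matching = 3
- Max independent set = Total vertices - Min vertex cover
- Max independent set = 8 - 3 = 5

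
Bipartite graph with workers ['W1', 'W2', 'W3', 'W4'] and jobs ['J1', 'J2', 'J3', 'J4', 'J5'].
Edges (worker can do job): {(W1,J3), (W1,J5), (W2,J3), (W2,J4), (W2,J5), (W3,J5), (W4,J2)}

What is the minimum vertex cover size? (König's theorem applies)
Minimum vertex cover size = 4

By König's theorem: in bipartite graphs,
min vertex cover = max matching = 4

Maximum matching has size 4, so minimum vertex cover also has size 4.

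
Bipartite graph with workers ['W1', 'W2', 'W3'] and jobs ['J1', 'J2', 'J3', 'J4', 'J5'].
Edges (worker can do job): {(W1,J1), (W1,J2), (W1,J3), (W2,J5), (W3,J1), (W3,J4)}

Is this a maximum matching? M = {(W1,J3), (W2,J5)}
No, size 2 is not maximum

Proposed matching has size 2.
Maximum matching size for this graph: 3.

This is NOT maximum - can be improved to size 3.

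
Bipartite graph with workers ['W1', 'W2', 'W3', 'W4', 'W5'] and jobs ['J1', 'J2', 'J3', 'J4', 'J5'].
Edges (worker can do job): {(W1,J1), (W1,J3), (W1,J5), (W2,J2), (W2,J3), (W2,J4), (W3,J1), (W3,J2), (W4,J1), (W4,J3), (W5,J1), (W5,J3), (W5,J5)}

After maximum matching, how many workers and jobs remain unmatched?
Unmatched: 0 workers, 0 jobs

Maximum matching size: 5
Workers: 5 total, 5 matched, 0 unmatched
Jobs: 5 total, 5 matched, 0 unmatched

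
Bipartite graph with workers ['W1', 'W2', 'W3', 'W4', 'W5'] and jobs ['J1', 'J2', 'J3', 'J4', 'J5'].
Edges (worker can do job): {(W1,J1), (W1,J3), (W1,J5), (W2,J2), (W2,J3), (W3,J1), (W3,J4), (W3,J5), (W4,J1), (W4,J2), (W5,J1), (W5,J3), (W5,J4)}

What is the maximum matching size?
Maximum matching size = 5

Maximum matching: {(W1,J5), (W2,J3), (W3,J1), (W4,J2), (W5,J4)}
Size: 5

This assigns 5 workers to 5 distinct jobs.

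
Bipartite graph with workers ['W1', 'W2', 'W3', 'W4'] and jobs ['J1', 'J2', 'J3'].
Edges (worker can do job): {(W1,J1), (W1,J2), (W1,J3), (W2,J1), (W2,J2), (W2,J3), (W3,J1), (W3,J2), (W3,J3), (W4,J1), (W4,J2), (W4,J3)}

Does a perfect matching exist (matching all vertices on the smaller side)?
Yes, perfect matching exists (size 3)

Perfect matching: {(W1,J2), (W3,J3), (W4,J1)}
All 3 vertices on the smaller side are matched.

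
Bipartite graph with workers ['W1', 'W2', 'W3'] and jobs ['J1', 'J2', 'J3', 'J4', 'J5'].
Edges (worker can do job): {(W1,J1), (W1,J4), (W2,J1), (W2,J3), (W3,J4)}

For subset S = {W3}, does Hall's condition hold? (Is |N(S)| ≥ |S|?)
Yes: |N(S)| = 1, |S| = 1

Subset S = {W3}
Neighbors N(S) = {J4}

|N(S)| = 1, |S| = 1
Hall's condition: |N(S)| ≥ |S| is satisfied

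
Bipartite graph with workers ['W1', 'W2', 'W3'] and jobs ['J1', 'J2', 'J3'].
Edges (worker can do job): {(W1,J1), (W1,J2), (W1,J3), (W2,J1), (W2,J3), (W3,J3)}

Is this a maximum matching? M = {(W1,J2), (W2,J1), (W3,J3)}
Yes, size 3 is maximum

Proposed matching has size 3.
Maximum matching size for this graph: 3.

This is a maximum matching.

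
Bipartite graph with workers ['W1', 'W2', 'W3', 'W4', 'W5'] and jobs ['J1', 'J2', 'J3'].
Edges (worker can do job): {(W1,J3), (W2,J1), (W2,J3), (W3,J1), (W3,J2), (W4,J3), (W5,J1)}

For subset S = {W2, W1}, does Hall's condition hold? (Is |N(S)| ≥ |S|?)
Yes: |N(S)| = 2, |S| = 2

Subset S = {W2, W1}
Neighbors N(S) = {J1, J3}

|N(S)| = 2, |S| = 2
Hall's condition: |N(S)| ≥ |S| is satisfied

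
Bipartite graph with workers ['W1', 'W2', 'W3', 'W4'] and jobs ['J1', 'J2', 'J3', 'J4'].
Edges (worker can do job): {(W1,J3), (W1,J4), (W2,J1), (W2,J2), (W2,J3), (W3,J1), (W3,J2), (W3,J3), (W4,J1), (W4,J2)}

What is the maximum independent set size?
Maximum independent set = 4

By König's theorem:
- Min vertex cover = Max matching = 4
- Max independent set = Total vertices - Min vertex cover
- Max independent set = 8 - 4 = 4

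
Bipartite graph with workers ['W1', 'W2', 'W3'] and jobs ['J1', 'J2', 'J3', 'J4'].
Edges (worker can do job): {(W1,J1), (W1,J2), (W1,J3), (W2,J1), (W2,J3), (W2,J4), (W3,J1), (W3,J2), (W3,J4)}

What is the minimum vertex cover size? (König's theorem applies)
Minimum vertex cover size = 3

By König's theorem: in bipartite graphs,
min vertex cover = max matching = 3

Maximum matching has size 3, so minimum vertex cover also has size 3.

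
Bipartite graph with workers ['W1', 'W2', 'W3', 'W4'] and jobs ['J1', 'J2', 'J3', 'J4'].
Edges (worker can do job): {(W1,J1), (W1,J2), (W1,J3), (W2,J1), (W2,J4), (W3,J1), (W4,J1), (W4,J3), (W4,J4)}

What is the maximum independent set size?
Maximum independent set = 4

By König's theorem:
- Min vertex cover = Max matching = 4
- Max independent set = Total vertices - Min vertex cover
- Max independent set = 8 - 4 = 4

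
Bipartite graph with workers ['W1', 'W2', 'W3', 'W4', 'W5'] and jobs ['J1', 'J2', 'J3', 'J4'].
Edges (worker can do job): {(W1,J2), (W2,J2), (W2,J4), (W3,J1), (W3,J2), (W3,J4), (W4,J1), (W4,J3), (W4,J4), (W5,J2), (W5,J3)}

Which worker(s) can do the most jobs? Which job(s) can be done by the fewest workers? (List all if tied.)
Most versatile: W3, W4 (3 jobs); Least covered: J1, J3 (2 workers)

Worker degrees (jobs they can do): W1:1, W2:2, W3:3, W4:3, W5:2
Job degrees (workers who can do it): J1:2, J2:4, J3:2, J4:3

Maximum worker degree is 3, achieved by: W3, W4
Minimum job degree is 2, achieved by: J1, J3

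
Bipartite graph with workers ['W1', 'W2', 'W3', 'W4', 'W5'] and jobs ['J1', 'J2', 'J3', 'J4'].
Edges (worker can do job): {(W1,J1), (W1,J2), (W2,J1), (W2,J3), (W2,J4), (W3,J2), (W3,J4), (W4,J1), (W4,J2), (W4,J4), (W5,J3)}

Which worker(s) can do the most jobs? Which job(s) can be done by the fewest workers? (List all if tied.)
Most versatile: W2, W4 (3 jobs); Least covered: J3 (2 workers)

Worker degrees (jobs they can do): W1:2, W2:3, W3:2, W4:3, W5:1
Job degrees (workers who can do it): J1:3, J2:3, J3:2, J4:3

Maximum worker degree is 3, achieved by: W2, W4
Minimum job degree is 2, achieved by: J3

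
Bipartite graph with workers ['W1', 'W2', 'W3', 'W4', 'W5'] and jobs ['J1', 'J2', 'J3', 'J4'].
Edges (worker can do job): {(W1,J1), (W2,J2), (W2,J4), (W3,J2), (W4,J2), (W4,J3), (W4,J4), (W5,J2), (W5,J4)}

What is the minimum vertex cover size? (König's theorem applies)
Minimum vertex cover size = 4

By König's theorem: in bipartite graphs,
min vertex cover = max matching = 4

Maximum matching has size 4, so minimum vertex cover also has size 4.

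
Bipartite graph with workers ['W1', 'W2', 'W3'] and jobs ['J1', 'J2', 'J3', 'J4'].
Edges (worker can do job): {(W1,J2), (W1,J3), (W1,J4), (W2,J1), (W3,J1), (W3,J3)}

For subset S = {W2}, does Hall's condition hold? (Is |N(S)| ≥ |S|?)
Yes: |N(S)| = 1, |S| = 1

Subset S = {W2}
Neighbors N(S) = {J1}

|N(S)| = 1, |S| = 1
Hall's condition: |N(S)| ≥ |S| is satisfied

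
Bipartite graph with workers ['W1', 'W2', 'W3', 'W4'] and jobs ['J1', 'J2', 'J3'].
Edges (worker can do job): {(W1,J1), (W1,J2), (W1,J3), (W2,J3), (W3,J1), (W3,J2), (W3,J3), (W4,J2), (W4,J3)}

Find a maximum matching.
Matching: {(W1,J1), (W3,J2), (W4,J3)}

Maximum matching (size 3):
  W1 → J1
  W3 → J2
  W4 → J3

Each worker is assigned to at most one job, and each job to at most one worker.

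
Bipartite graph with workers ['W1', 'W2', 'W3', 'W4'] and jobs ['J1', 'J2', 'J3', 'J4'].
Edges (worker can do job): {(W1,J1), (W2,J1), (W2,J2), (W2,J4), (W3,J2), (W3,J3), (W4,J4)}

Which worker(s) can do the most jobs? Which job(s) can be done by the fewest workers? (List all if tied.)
Most versatile: W2 (3 jobs); Least covered: J3 (1 workers)

Worker degrees (jobs they can do): W1:1, W2:3, W3:2, W4:1
Job degrees (workers who can do it): J1:2, J2:2, J3:1, J4:2

Maximum worker degree is 3, achieved by: W2
Minimum job degree is 1, achieved by: J3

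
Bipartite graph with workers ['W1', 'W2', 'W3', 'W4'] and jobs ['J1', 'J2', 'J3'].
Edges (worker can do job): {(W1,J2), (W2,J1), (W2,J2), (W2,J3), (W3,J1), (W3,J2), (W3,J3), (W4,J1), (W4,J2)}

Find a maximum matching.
Matching: {(W2,J1), (W3,J3), (W4,J2)}

Maximum matching (size 3):
  W2 → J1
  W3 → J3
  W4 → J2

Each worker is assigned to at most one job, and each job to at most one worker.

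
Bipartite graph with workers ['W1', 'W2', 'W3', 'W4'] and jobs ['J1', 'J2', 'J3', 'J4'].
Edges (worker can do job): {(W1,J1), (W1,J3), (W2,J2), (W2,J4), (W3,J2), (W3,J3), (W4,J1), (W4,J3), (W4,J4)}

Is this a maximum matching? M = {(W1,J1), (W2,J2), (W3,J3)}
No, size 3 is not maximum

Proposed matching has size 3.
Maximum matching size for this graph: 4.

This is NOT maximum - can be improved to size 4.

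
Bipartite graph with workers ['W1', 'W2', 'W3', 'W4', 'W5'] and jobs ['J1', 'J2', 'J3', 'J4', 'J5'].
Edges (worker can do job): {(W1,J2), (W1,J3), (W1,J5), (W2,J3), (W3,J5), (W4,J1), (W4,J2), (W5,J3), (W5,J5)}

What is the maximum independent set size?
Maximum independent set = 6

By König's theorem:
- Min vertex cover = Max matching = 4
- Max independent set = Total vertices - Min vertex cover
- Max independent set = 10 - 4 = 6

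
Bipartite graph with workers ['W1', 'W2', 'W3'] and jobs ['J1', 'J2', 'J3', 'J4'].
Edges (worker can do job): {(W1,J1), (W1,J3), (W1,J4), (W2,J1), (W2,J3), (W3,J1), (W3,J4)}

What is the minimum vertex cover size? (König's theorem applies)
Minimum vertex cover size = 3

By König's theorem: in bipartite graphs,
min vertex cover = max matching = 3

Maximum matching has size 3, so minimum vertex cover also has size 3.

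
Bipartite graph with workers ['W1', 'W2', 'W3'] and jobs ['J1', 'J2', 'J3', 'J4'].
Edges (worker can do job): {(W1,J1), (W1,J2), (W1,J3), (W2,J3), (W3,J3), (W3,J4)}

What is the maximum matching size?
Maximum matching size = 3

Maximum matching: {(W1,J2), (W2,J3), (W3,J4)}
Size: 3

This assigns 3 workers to 3 distinct jobs.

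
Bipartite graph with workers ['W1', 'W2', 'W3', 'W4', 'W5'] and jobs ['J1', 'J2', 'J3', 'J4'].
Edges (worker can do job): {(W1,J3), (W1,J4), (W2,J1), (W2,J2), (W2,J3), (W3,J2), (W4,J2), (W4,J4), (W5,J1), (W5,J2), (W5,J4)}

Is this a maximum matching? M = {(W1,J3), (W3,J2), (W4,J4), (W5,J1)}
Yes, size 4 is maximum

Proposed matching has size 4.
Maximum matching size for this graph: 4.

This is a maximum matching.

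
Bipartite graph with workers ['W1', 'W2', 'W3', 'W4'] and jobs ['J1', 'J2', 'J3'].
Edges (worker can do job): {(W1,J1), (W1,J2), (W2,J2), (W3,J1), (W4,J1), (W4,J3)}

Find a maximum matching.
Matching: {(W1,J2), (W3,J1), (W4,J3)}

Maximum matching (size 3):
  W1 → J2
  W3 → J1
  W4 → J3

Each worker is assigned to at most one job, and each job to at most one worker.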